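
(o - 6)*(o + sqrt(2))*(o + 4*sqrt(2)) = o^3 - 6*o^2 + 5*sqrt(2)*o^2 - 30*sqrt(2)*o + 8*o - 48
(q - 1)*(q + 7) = q^2 + 6*q - 7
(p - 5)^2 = p^2 - 10*p + 25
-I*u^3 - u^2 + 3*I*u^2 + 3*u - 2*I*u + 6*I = (u - 3)*(u - 2*I)*(-I*u + 1)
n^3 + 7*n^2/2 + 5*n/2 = n*(n + 1)*(n + 5/2)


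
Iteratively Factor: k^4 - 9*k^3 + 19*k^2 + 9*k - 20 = (k + 1)*(k^3 - 10*k^2 + 29*k - 20) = (k - 5)*(k + 1)*(k^2 - 5*k + 4) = (k - 5)*(k - 1)*(k + 1)*(k - 4)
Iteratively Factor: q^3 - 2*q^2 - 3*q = (q)*(q^2 - 2*q - 3) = q*(q - 3)*(q + 1)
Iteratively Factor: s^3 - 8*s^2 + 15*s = (s - 3)*(s^2 - 5*s) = s*(s - 3)*(s - 5)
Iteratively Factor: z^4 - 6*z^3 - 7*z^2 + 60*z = (z - 5)*(z^3 - z^2 - 12*z) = z*(z - 5)*(z^2 - z - 12) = z*(z - 5)*(z + 3)*(z - 4)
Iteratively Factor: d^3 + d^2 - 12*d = (d + 4)*(d^2 - 3*d) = (d - 3)*(d + 4)*(d)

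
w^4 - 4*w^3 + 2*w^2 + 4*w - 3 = (w - 3)*(w - 1)^2*(w + 1)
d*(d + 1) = d^2 + d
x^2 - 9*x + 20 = (x - 5)*(x - 4)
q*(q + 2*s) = q^2 + 2*q*s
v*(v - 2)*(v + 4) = v^3 + 2*v^2 - 8*v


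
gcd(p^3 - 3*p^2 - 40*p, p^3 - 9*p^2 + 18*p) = p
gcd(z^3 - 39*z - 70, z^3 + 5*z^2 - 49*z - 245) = z^2 - 2*z - 35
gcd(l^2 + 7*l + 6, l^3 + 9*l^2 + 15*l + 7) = l + 1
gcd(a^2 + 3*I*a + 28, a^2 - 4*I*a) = a - 4*I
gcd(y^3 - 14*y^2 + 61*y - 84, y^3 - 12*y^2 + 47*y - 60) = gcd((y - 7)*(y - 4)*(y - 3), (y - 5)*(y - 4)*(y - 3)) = y^2 - 7*y + 12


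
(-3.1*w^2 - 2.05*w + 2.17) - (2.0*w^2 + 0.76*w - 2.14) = -5.1*w^2 - 2.81*w + 4.31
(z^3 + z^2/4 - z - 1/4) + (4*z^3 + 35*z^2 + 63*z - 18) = 5*z^3 + 141*z^2/4 + 62*z - 73/4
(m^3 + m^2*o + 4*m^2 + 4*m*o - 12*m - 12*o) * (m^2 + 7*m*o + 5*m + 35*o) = m^5 + 8*m^4*o + 9*m^4 + 7*m^3*o^2 + 72*m^3*o + 8*m^3 + 63*m^2*o^2 + 64*m^2*o - 60*m^2 + 56*m*o^2 - 480*m*o - 420*o^2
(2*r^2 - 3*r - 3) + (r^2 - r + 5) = 3*r^2 - 4*r + 2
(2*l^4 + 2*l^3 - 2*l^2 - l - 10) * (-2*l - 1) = -4*l^5 - 6*l^4 + 2*l^3 + 4*l^2 + 21*l + 10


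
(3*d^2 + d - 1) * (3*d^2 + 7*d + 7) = 9*d^4 + 24*d^3 + 25*d^2 - 7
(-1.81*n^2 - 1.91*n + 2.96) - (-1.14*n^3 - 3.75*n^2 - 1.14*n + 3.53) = 1.14*n^3 + 1.94*n^2 - 0.77*n - 0.57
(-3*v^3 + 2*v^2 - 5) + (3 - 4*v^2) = -3*v^3 - 2*v^2 - 2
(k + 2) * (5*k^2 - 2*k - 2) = 5*k^3 + 8*k^2 - 6*k - 4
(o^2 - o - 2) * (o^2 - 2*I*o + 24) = o^4 - o^3 - 2*I*o^3 + 22*o^2 + 2*I*o^2 - 24*o + 4*I*o - 48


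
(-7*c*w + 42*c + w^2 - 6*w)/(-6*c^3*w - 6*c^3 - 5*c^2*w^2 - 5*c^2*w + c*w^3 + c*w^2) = (7*c*w - 42*c - w^2 + 6*w)/(c*(6*c^2*w + 6*c^2 + 5*c*w^2 + 5*c*w - w^3 - w^2))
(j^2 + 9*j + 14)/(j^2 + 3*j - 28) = (j + 2)/(j - 4)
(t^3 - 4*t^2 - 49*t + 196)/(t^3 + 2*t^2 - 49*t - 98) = (t - 4)/(t + 2)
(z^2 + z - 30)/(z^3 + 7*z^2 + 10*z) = (z^2 + z - 30)/(z*(z^2 + 7*z + 10))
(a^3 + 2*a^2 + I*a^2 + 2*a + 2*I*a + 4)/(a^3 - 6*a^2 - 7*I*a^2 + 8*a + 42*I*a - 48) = (a^3 + a^2*(2 + I) + a*(2 + 2*I) + 4)/(a^3 + a^2*(-6 - 7*I) + a*(8 + 42*I) - 48)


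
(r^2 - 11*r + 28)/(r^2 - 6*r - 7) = (r - 4)/(r + 1)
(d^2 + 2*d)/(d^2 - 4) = d/(d - 2)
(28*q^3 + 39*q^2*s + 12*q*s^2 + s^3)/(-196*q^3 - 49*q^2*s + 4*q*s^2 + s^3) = (-q - s)/(7*q - s)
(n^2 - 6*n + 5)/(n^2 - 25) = (n - 1)/(n + 5)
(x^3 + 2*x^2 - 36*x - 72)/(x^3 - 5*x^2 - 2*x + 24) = (x^2 - 36)/(x^2 - 7*x + 12)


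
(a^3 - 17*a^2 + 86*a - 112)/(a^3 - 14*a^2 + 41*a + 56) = (a - 2)/(a + 1)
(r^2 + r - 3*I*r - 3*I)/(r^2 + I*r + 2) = (r^2 + r - 3*I*r - 3*I)/(r^2 + I*r + 2)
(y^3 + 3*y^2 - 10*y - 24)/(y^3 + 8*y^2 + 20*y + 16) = (y - 3)/(y + 2)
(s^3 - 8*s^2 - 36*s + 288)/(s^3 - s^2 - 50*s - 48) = (s - 6)/(s + 1)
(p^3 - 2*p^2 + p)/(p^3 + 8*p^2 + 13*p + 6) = p*(p^2 - 2*p + 1)/(p^3 + 8*p^2 + 13*p + 6)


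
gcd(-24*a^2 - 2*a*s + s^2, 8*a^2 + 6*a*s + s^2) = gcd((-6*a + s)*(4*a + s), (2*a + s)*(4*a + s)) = 4*a + s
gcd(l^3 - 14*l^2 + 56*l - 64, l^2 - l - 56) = l - 8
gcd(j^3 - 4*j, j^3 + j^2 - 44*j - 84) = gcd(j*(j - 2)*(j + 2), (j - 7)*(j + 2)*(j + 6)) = j + 2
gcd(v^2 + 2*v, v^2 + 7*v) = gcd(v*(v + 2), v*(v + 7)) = v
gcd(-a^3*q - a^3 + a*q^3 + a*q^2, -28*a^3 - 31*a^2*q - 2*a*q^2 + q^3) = a + q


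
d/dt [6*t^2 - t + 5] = 12*t - 1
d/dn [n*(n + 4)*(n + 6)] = 3*n^2 + 20*n + 24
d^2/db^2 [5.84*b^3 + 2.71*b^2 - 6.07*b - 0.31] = 35.04*b + 5.42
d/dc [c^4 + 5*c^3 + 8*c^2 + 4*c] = 4*c^3 + 15*c^2 + 16*c + 4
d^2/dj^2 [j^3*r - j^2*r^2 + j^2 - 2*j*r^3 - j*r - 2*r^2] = 6*j*r - 2*r^2 + 2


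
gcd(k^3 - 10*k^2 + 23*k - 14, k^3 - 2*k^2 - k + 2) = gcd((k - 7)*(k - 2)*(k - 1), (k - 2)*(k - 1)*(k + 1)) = k^2 - 3*k + 2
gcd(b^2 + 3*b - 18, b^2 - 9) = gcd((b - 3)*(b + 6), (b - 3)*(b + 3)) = b - 3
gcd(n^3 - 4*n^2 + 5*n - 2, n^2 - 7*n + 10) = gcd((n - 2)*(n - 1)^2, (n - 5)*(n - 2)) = n - 2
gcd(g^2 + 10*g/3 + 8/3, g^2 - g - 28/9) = g + 4/3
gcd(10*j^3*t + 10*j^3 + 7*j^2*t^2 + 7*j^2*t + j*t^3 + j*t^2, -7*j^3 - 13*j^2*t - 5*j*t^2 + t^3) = 1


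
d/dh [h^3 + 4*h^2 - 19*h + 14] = 3*h^2 + 8*h - 19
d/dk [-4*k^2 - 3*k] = -8*k - 3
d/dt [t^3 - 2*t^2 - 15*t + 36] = 3*t^2 - 4*t - 15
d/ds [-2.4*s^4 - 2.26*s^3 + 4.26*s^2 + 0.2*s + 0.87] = -9.6*s^3 - 6.78*s^2 + 8.52*s + 0.2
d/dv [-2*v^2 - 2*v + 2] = -4*v - 2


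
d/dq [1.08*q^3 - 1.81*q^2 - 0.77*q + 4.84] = 3.24*q^2 - 3.62*q - 0.77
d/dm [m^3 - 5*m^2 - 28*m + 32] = 3*m^2 - 10*m - 28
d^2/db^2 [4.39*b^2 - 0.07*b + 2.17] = 8.78000000000000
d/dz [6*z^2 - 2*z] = 12*z - 2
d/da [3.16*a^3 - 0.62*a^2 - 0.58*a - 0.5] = 9.48*a^2 - 1.24*a - 0.58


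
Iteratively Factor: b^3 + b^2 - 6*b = (b + 3)*(b^2 - 2*b) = (b - 2)*(b + 3)*(b)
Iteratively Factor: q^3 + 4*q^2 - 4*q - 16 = (q + 4)*(q^2 - 4) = (q + 2)*(q + 4)*(q - 2)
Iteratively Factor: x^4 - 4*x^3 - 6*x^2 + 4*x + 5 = (x + 1)*(x^3 - 5*x^2 - x + 5) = (x + 1)^2*(x^2 - 6*x + 5) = (x - 1)*(x + 1)^2*(x - 5)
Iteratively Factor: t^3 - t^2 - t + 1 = (t - 1)*(t^2 - 1) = (t - 1)^2*(t + 1)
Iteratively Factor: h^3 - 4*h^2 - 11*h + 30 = (h + 3)*(h^2 - 7*h + 10) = (h - 5)*(h + 3)*(h - 2)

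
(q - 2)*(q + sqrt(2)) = q^2 - 2*q + sqrt(2)*q - 2*sqrt(2)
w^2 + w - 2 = (w - 1)*(w + 2)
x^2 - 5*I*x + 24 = (x - 8*I)*(x + 3*I)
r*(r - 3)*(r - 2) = r^3 - 5*r^2 + 6*r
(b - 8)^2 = b^2 - 16*b + 64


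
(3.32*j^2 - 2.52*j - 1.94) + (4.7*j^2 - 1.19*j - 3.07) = 8.02*j^2 - 3.71*j - 5.01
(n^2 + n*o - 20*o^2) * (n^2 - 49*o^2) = n^4 + n^3*o - 69*n^2*o^2 - 49*n*o^3 + 980*o^4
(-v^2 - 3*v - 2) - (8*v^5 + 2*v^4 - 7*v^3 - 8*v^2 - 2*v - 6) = -8*v^5 - 2*v^4 + 7*v^3 + 7*v^2 - v + 4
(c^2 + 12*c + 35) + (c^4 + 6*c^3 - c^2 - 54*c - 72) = c^4 + 6*c^3 - 42*c - 37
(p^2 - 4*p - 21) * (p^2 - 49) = p^4 - 4*p^3 - 70*p^2 + 196*p + 1029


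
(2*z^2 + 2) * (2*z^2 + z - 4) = 4*z^4 + 2*z^3 - 4*z^2 + 2*z - 8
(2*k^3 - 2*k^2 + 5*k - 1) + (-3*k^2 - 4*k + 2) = 2*k^3 - 5*k^2 + k + 1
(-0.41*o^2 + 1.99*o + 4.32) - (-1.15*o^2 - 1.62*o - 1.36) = 0.74*o^2 + 3.61*o + 5.68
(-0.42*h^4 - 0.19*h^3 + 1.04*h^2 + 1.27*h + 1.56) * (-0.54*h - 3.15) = 0.2268*h^5 + 1.4256*h^4 + 0.0368999999999999*h^3 - 3.9618*h^2 - 4.8429*h - 4.914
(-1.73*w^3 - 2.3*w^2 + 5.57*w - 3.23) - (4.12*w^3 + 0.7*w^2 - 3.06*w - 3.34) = -5.85*w^3 - 3.0*w^2 + 8.63*w + 0.11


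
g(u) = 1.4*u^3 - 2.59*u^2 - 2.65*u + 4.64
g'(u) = 4.2*u^2 - 5.18*u - 2.65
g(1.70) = -0.47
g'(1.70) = 0.68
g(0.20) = 4.02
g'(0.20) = -3.52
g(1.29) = -0.08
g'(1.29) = -2.34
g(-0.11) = 4.90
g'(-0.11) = -2.03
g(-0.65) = 4.88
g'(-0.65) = 2.49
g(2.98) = 10.79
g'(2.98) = 19.21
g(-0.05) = 4.77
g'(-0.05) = -2.38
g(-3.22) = -60.42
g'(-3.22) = 57.58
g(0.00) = 4.64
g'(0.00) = -2.65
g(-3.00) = -48.52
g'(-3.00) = 50.69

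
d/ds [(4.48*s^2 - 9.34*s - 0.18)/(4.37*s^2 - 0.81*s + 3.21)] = (37.187*s^2 + 30.3348*s - 30.1272)/(19.0969*s^4 - 7.0794*s^3 + 28.7115*s^2 - 5.2002*s + 10.3041)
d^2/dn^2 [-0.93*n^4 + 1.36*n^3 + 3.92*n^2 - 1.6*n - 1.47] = -11.16*n^2 + 8.16*n + 7.84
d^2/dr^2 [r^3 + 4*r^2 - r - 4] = 6*r + 8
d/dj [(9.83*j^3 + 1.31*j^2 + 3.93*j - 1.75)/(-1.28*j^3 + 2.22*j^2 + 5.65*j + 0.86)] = (-7.105427357601e-15*j^5 + 23.4994*j^4 + 121.1398*j^3 + 17.3183*j^2 + 10.0232*j + 13.2673)/(1.6384*j^6 - 5.6832*j^5 - 9.5356*j^4 + 22.8844*j^3 + 35.7409*j^2 + 9.718*j + 0.7396)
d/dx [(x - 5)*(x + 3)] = 2*x - 2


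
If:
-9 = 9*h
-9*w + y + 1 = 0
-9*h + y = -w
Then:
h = -1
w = -4/5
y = -41/5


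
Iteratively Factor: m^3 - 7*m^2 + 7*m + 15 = (m - 3)*(m^2 - 4*m - 5) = (m - 3)*(m + 1)*(m - 5)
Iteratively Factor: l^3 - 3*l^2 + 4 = (l + 1)*(l^2 - 4*l + 4) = (l - 2)*(l + 1)*(l - 2)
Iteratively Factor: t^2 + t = (t)*(t + 1)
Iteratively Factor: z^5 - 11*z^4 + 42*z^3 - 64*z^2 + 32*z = (z - 1)*(z^4 - 10*z^3 + 32*z^2 - 32*z) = z*(z - 1)*(z^3 - 10*z^2 + 32*z - 32) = z*(z - 4)*(z - 1)*(z^2 - 6*z + 8) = z*(z - 4)^2*(z - 1)*(z - 2)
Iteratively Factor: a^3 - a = (a - 1)*(a^2 + a) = (a - 1)*(a + 1)*(a)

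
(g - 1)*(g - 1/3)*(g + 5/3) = g^3 + g^2/3 - 17*g/9 + 5/9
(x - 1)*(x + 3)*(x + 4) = x^3 + 6*x^2 + 5*x - 12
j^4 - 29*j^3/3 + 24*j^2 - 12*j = j*(j - 6)*(j - 3)*(j - 2/3)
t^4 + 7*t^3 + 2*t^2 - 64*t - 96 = (t - 3)*(t + 2)*(t + 4)^2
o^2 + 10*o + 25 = (o + 5)^2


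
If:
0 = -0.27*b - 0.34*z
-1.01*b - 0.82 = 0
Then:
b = -0.81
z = 0.64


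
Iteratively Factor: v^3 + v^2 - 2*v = (v)*(v^2 + v - 2) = v*(v - 1)*(v + 2)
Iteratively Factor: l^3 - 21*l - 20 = (l + 4)*(l^2 - 4*l - 5) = (l - 5)*(l + 4)*(l + 1)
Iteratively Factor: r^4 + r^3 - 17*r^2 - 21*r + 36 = (r + 3)*(r^3 - 2*r^2 - 11*r + 12) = (r + 3)^2*(r^2 - 5*r + 4) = (r - 4)*(r + 3)^2*(r - 1)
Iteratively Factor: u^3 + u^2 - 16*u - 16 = (u - 4)*(u^2 + 5*u + 4) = (u - 4)*(u + 4)*(u + 1)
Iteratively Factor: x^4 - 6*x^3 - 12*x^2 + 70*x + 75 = (x - 5)*(x^3 - x^2 - 17*x - 15) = (x - 5)*(x + 3)*(x^2 - 4*x - 5) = (x - 5)*(x + 1)*(x + 3)*(x - 5)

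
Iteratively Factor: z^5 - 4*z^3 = (z - 2)*(z^4 + 2*z^3) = z*(z - 2)*(z^3 + 2*z^2) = z^2*(z - 2)*(z^2 + 2*z) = z^2*(z - 2)*(z + 2)*(z)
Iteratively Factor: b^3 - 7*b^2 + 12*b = (b - 4)*(b^2 - 3*b) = b*(b - 4)*(b - 3)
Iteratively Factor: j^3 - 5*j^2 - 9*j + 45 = (j - 5)*(j^2 - 9) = (j - 5)*(j + 3)*(j - 3)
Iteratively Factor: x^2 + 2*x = (x)*(x + 2)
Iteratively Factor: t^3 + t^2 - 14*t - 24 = (t + 3)*(t^2 - 2*t - 8) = (t + 2)*(t + 3)*(t - 4)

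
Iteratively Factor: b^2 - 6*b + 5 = (b - 5)*(b - 1)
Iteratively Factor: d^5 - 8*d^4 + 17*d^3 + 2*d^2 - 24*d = (d - 3)*(d^4 - 5*d^3 + 2*d^2 + 8*d) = d*(d - 3)*(d^3 - 5*d^2 + 2*d + 8) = d*(d - 3)*(d - 2)*(d^2 - 3*d - 4) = d*(d - 3)*(d - 2)*(d + 1)*(d - 4)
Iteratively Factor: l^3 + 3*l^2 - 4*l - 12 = (l + 3)*(l^2 - 4) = (l + 2)*(l + 3)*(l - 2)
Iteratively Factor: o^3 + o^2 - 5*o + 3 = (o - 1)*(o^2 + 2*o - 3) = (o - 1)^2*(o + 3)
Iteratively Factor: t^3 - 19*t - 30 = (t + 3)*(t^2 - 3*t - 10) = (t - 5)*(t + 3)*(t + 2)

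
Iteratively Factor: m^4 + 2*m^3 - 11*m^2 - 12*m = (m + 1)*(m^3 + m^2 - 12*m) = m*(m + 1)*(m^2 + m - 12) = m*(m + 1)*(m + 4)*(m - 3)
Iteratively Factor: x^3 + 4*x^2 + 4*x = (x + 2)*(x^2 + 2*x) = x*(x + 2)*(x + 2)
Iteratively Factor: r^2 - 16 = (r + 4)*(r - 4)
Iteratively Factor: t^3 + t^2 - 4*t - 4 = (t + 1)*(t^2 - 4) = (t + 1)*(t + 2)*(t - 2)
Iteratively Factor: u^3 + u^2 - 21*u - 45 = (u + 3)*(u^2 - 2*u - 15) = (u - 5)*(u + 3)*(u + 3)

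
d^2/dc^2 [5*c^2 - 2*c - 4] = 10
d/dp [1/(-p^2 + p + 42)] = (2*p - 1)/(-p^2 + p + 42)^2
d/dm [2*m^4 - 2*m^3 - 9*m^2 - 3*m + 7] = 8*m^3 - 6*m^2 - 18*m - 3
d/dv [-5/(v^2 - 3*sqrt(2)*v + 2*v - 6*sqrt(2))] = 5*(2*v - 3*sqrt(2) + 2)/(v^2 - 3*sqrt(2)*v + 2*v - 6*sqrt(2))^2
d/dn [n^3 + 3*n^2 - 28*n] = 3*n^2 + 6*n - 28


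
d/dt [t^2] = 2*t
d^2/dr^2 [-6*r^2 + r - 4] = -12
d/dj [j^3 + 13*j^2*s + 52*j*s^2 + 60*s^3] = 3*j^2 + 26*j*s + 52*s^2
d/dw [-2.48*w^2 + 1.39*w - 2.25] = 1.39 - 4.96*w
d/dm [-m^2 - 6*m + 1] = -2*m - 6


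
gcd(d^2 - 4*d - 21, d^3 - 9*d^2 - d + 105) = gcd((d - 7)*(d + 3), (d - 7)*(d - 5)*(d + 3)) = d^2 - 4*d - 21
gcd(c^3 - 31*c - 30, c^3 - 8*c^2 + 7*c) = 1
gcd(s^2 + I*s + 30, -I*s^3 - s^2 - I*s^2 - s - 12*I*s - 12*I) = 1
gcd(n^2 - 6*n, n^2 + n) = n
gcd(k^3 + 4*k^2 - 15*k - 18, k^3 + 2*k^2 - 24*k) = k + 6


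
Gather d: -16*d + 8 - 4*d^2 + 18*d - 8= -4*d^2 + 2*d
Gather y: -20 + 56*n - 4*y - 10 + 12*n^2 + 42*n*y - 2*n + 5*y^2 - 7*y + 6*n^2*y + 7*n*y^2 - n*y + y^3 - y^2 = 12*n^2 + 54*n + y^3 + y^2*(7*n + 4) + y*(6*n^2 + 41*n - 11) - 30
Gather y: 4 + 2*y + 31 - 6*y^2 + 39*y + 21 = -6*y^2 + 41*y + 56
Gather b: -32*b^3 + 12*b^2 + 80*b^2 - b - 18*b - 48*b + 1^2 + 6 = -32*b^3 + 92*b^2 - 67*b + 7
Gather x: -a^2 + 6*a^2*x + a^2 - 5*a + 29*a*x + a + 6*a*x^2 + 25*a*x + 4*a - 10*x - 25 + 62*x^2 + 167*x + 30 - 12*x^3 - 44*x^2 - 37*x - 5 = -12*x^3 + x^2*(6*a + 18) + x*(6*a^2 + 54*a + 120)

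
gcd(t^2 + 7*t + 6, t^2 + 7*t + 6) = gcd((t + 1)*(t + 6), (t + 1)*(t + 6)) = t^2 + 7*t + 6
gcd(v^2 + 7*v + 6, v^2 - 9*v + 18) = 1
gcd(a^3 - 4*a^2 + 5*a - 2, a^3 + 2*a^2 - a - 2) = a - 1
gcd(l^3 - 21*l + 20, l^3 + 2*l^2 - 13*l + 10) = l^2 + 4*l - 5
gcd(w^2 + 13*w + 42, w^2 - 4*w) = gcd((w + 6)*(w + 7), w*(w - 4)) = 1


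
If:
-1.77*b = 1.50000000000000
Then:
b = -0.85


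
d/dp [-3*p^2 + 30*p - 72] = 30 - 6*p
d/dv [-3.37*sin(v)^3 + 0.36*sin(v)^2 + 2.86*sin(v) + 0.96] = (-10.11*sin(v)^2 + 0.72*sin(v) + 2.86)*cos(v)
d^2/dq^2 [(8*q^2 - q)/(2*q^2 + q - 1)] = 2*(-20*q^3 + 48*q^2 - 6*q + 7)/(8*q^6 + 12*q^5 - 6*q^4 - 11*q^3 + 3*q^2 + 3*q - 1)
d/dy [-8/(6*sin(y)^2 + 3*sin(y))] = 8*(4/tan(y) + cos(y)/sin(y)^2)/(3*(2*sin(y) + 1)^2)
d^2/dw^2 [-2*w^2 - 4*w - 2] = -4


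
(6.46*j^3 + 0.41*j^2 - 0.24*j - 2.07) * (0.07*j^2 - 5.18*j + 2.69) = 0.4522*j^5 - 33.4341*j^4 + 15.2368*j^3 + 2.2012*j^2 + 10.077*j - 5.5683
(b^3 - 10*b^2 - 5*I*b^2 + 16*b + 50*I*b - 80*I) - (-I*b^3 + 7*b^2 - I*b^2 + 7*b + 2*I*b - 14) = b^3 + I*b^3 - 17*b^2 - 4*I*b^2 + 9*b + 48*I*b + 14 - 80*I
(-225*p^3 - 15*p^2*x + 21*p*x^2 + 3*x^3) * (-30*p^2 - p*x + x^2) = 6750*p^5 + 675*p^4*x - 840*p^3*x^2 - 126*p^2*x^3 + 18*p*x^4 + 3*x^5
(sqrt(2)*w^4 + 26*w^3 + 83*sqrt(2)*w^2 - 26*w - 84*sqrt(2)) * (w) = sqrt(2)*w^5 + 26*w^4 + 83*sqrt(2)*w^3 - 26*w^2 - 84*sqrt(2)*w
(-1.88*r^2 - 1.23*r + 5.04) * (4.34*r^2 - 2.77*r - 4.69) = -8.1592*r^4 - 0.1306*r^3 + 34.0979*r^2 - 8.1921*r - 23.6376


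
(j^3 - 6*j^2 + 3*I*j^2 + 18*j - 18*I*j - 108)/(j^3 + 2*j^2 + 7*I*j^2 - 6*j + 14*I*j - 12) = (j^2 - 3*j*(2 + I) + 18*I)/(j^2 + j*(2 + I) + 2*I)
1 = 1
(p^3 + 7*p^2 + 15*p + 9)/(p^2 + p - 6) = (p^2 + 4*p + 3)/(p - 2)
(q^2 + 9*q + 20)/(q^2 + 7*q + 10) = (q + 4)/(q + 2)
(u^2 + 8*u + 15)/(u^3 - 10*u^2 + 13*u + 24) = (u^2 + 8*u + 15)/(u^3 - 10*u^2 + 13*u + 24)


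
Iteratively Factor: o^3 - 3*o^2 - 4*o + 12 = (o + 2)*(o^2 - 5*o + 6) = (o - 2)*(o + 2)*(o - 3)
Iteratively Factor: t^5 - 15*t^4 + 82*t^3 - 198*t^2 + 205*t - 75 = (t - 3)*(t^4 - 12*t^3 + 46*t^2 - 60*t + 25) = (t - 3)*(t - 1)*(t^3 - 11*t^2 + 35*t - 25) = (t - 5)*(t - 3)*(t - 1)*(t^2 - 6*t + 5) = (t - 5)^2*(t - 3)*(t - 1)*(t - 1)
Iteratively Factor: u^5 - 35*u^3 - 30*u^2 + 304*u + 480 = (u + 2)*(u^4 - 2*u^3 - 31*u^2 + 32*u + 240) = (u - 5)*(u + 2)*(u^3 + 3*u^2 - 16*u - 48) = (u - 5)*(u + 2)*(u + 3)*(u^2 - 16) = (u - 5)*(u - 4)*(u + 2)*(u + 3)*(u + 4)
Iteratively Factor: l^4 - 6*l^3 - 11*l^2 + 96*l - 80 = (l - 4)*(l^3 - 2*l^2 - 19*l + 20) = (l - 5)*(l - 4)*(l^2 + 3*l - 4) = (l - 5)*(l - 4)*(l + 4)*(l - 1)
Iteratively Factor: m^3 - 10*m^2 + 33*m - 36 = (m - 3)*(m^2 - 7*m + 12) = (m - 3)^2*(m - 4)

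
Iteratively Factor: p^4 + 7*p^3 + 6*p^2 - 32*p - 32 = (p + 1)*(p^3 + 6*p^2 - 32) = (p - 2)*(p + 1)*(p^2 + 8*p + 16) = (p - 2)*(p + 1)*(p + 4)*(p + 4)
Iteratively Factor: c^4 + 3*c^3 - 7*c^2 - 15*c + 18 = (c - 2)*(c^3 + 5*c^2 + 3*c - 9) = (c - 2)*(c + 3)*(c^2 + 2*c - 3) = (c - 2)*(c + 3)^2*(c - 1)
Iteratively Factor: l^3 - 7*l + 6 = (l + 3)*(l^2 - 3*l + 2) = (l - 1)*(l + 3)*(l - 2)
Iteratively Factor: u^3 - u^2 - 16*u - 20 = (u + 2)*(u^2 - 3*u - 10) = (u + 2)^2*(u - 5)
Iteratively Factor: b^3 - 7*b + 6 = (b - 1)*(b^2 + b - 6) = (b - 1)*(b + 3)*(b - 2)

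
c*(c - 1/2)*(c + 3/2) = c^3 + c^2 - 3*c/4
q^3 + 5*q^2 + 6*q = q*(q + 2)*(q + 3)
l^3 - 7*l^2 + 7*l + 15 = (l - 5)*(l - 3)*(l + 1)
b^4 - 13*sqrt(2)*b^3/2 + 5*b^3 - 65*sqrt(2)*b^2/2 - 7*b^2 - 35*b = b*(b + 5)*(b - 7*sqrt(2))*(b + sqrt(2)/2)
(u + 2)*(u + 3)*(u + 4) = u^3 + 9*u^2 + 26*u + 24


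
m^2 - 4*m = m*(m - 4)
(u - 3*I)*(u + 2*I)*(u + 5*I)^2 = u^4 + 9*I*u^3 - 9*u^2 + 85*I*u - 150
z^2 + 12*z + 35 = (z + 5)*(z + 7)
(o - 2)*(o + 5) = o^2 + 3*o - 10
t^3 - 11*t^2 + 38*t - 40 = (t - 5)*(t - 4)*(t - 2)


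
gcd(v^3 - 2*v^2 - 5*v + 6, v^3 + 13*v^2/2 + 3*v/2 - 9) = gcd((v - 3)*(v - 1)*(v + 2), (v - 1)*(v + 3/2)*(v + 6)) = v - 1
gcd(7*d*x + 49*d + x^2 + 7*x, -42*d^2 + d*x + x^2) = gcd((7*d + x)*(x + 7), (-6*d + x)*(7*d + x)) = 7*d + x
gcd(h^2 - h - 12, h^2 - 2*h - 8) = h - 4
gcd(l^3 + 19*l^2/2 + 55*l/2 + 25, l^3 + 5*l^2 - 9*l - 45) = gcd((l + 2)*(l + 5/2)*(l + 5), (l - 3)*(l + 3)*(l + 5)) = l + 5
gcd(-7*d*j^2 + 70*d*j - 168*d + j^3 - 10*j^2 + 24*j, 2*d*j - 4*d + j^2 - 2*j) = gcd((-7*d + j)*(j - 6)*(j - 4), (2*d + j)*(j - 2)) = 1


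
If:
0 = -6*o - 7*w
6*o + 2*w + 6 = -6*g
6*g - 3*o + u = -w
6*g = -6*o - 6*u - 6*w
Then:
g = -28/53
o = -35/53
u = 33/53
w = 30/53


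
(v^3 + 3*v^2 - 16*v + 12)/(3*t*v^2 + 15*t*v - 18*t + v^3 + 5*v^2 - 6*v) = (v - 2)/(3*t + v)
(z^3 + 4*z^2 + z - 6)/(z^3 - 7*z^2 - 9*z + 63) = (z^2 + z - 2)/(z^2 - 10*z + 21)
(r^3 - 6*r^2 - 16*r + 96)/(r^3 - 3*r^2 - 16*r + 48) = (r - 6)/(r - 3)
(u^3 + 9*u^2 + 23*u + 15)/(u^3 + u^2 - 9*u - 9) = (u + 5)/(u - 3)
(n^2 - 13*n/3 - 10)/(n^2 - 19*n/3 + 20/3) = (3*n^2 - 13*n - 30)/(3*n^2 - 19*n + 20)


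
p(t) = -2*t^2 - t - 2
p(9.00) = -173.00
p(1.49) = -7.93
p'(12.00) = -49.00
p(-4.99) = -46.81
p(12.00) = -302.00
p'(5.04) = -21.16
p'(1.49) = -6.96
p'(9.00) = -37.00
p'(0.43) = -2.72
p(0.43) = -2.80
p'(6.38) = -26.52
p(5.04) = -57.84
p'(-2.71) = 9.84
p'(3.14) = -13.56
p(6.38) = -89.79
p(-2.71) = -13.98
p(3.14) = -24.86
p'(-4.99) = 18.96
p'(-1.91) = 6.64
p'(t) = -4*t - 1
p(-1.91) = -7.39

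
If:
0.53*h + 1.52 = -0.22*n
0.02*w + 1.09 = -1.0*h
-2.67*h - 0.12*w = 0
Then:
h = -1.96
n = -2.18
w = 43.70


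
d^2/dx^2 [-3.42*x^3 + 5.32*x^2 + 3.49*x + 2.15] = 10.64 - 20.52*x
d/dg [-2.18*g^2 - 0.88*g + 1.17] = -4.36*g - 0.88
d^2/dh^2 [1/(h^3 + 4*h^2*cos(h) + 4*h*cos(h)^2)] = 4*(h^3*cos(h) - 8*h^2*sin(h) - 2*h^2*cos(2*h) + 7*h^2 - 2*h*sin(2*h) + 4*h*cos(h) + cos(2*h) + 1)/(h^3*(h + 2*cos(h))^4)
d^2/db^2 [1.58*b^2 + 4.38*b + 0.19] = 3.16000000000000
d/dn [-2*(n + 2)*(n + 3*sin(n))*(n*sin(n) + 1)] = -2*(n + 2)*(n + 3*sin(n))*(n*cos(n) + sin(n)) - 2*(n + 2)*(n*sin(n) + 1)*(3*cos(n) + 1) - 2*(n + 3*sin(n))*(n*sin(n) + 1)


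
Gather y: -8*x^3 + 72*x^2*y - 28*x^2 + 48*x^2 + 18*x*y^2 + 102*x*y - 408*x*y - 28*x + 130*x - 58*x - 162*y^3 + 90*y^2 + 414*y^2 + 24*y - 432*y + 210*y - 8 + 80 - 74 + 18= -8*x^3 + 20*x^2 + 44*x - 162*y^3 + y^2*(18*x + 504) + y*(72*x^2 - 306*x - 198) + 16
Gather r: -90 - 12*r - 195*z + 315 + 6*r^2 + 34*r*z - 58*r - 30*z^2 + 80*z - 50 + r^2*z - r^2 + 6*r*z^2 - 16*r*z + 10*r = r^2*(z + 5) + r*(6*z^2 + 18*z - 60) - 30*z^2 - 115*z + 175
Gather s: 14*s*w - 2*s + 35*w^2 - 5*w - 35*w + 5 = s*(14*w - 2) + 35*w^2 - 40*w + 5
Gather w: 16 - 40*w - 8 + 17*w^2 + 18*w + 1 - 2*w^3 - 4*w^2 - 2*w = -2*w^3 + 13*w^2 - 24*w + 9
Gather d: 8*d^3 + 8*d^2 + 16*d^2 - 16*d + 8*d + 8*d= 8*d^3 + 24*d^2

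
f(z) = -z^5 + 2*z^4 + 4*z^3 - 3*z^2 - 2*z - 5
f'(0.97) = 6.35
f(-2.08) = 26.55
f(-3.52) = 637.85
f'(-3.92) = -1456.60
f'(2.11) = 14.81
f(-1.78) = 4.44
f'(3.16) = -147.26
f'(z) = -5*z^4 + 8*z^3 + 12*z^2 - 6*z - 2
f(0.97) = -5.20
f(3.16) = -30.72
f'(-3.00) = -497.00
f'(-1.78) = -48.61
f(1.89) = 8.91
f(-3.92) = 1113.66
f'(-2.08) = -103.18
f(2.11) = 12.82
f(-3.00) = 271.00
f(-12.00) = 282979.00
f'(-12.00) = -115706.00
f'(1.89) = 19.74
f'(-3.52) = -948.72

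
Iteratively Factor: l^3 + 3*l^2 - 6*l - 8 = (l + 4)*(l^2 - l - 2) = (l - 2)*(l + 4)*(l + 1)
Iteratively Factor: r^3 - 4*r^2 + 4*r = (r - 2)*(r^2 - 2*r) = (r - 2)^2*(r)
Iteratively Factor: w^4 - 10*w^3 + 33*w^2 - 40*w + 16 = (w - 1)*(w^3 - 9*w^2 + 24*w - 16) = (w - 4)*(w - 1)*(w^2 - 5*w + 4) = (w - 4)*(w - 1)^2*(w - 4)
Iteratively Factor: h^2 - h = (h)*(h - 1)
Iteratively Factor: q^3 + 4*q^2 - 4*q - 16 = (q + 2)*(q^2 + 2*q - 8) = (q - 2)*(q + 2)*(q + 4)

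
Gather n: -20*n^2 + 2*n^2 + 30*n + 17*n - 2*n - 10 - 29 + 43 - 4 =-18*n^2 + 45*n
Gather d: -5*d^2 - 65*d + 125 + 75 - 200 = -5*d^2 - 65*d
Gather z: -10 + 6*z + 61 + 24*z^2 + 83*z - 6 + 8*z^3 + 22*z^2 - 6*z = 8*z^3 + 46*z^2 + 83*z + 45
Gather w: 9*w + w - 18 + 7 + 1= 10*w - 10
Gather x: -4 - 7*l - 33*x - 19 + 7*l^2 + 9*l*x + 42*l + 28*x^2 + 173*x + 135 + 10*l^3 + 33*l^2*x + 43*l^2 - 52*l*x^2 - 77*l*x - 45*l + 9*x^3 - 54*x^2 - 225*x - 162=10*l^3 + 50*l^2 - 10*l + 9*x^3 + x^2*(-52*l - 26) + x*(33*l^2 - 68*l - 85) - 50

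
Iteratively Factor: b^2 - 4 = (b - 2)*(b + 2)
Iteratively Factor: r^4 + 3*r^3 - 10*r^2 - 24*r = (r)*(r^3 + 3*r^2 - 10*r - 24) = r*(r + 2)*(r^2 + r - 12) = r*(r - 3)*(r + 2)*(r + 4)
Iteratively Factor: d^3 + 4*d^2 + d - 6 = (d + 2)*(d^2 + 2*d - 3) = (d - 1)*(d + 2)*(d + 3)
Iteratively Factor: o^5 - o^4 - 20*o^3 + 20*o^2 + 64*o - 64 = (o + 4)*(o^4 - 5*o^3 + 20*o - 16) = (o + 2)*(o + 4)*(o^3 - 7*o^2 + 14*o - 8) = (o - 4)*(o + 2)*(o + 4)*(o^2 - 3*o + 2) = (o - 4)*(o - 2)*(o + 2)*(o + 4)*(o - 1)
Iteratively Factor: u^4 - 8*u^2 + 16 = (u - 2)*(u^3 + 2*u^2 - 4*u - 8) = (u - 2)^2*(u^2 + 4*u + 4) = (u - 2)^2*(u + 2)*(u + 2)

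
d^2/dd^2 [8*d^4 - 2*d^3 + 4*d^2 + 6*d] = 96*d^2 - 12*d + 8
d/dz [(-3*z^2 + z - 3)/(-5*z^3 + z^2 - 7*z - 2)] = (-15*z^4 + 10*z^3 - 25*z^2 + 18*z - 23)/(25*z^6 - 10*z^5 + 71*z^4 + 6*z^3 + 45*z^2 + 28*z + 4)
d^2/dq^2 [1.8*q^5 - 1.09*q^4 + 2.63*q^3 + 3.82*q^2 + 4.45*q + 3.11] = 36.0*q^3 - 13.08*q^2 + 15.78*q + 7.64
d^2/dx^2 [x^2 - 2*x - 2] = 2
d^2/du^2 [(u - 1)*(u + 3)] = 2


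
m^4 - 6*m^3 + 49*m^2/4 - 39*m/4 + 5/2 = (m - 5/2)*(m - 2)*(m - 1)*(m - 1/2)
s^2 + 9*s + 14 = (s + 2)*(s + 7)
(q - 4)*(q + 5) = q^2 + q - 20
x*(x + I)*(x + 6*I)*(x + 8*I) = x^4 + 15*I*x^3 - 62*x^2 - 48*I*x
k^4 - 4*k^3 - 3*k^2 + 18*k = k*(k - 3)^2*(k + 2)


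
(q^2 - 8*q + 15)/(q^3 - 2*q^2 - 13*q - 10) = (q - 3)/(q^2 + 3*q + 2)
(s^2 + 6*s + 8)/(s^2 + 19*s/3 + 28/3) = 3*(s + 2)/(3*s + 7)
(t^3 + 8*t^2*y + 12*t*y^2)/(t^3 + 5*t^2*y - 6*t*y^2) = (-t - 2*y)/(-t + y)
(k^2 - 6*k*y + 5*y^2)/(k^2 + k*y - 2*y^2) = (k - 5*y)/(k + 2*y)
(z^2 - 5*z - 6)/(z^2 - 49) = (z^2 - 5*z - 6)/(z^2 - 49)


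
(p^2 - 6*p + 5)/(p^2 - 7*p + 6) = (p - 5)/(p - 6)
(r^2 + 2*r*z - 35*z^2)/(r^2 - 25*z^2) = (r + 7*z)/(r + 5*z)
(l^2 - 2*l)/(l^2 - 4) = l/(l + 2)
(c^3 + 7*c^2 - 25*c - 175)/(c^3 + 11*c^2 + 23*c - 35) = (c - 5)/(c - 1)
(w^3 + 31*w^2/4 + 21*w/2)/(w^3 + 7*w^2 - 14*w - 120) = w*(4*w + 7)/(4*(w^2 + w - 20))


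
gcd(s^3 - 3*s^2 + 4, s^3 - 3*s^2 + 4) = s^3 - 3*s^2 + 4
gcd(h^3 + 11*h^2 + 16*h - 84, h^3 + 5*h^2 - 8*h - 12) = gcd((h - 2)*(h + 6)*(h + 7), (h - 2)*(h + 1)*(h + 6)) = h^2 + 4*h - 12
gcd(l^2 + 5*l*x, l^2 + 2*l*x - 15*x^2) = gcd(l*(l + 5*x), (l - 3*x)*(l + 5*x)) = l + 5*x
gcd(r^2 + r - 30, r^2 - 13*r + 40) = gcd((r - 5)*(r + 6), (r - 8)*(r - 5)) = r - 5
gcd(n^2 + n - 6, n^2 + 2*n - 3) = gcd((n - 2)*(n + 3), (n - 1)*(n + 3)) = n + 3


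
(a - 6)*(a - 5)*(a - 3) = a^3 - 14*a^2 + 63*a - 90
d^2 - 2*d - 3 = (d - 3)*(d + 1)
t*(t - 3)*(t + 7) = t^3 + 4*t^2 - 21*t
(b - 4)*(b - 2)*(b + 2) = b^3 - 4*b^2 - 4*b + 16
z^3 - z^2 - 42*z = z*(z - 7)*(z + 6)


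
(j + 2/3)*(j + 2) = j^2 + 8*j/3 + 4/3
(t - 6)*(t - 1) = t^2 - 7*t + 6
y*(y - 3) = y^2 - 3*y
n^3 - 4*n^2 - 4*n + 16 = (n - 4)*(n - 2)*(n + 2)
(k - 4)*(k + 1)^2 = k^3 - 2*k^2 - 7*k - 4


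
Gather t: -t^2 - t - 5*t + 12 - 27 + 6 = -t^2 - 6*t - 9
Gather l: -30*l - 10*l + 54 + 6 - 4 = 56 - 40*l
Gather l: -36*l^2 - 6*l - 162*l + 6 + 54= -36*l^2 - 168*l + 60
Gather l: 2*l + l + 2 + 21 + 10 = 3*l + 33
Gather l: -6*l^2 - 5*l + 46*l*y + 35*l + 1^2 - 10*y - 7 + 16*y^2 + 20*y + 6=-6*l^2 + l*(46*y + 30) + 16*y^2 + 10*y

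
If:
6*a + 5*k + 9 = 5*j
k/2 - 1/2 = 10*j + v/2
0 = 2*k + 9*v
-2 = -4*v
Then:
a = 7/32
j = -3/16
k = -9/4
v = 1/2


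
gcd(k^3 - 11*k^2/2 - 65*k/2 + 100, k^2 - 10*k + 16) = k - 8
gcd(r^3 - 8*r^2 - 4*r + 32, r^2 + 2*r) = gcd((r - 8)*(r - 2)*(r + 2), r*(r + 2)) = r + 2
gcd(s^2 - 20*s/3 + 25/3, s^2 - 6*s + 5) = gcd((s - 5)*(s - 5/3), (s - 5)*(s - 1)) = s - 5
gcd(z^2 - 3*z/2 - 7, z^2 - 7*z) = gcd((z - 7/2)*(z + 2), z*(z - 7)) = 1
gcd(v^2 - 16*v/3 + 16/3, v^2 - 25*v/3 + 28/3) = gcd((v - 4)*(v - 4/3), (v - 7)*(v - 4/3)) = v - 4/3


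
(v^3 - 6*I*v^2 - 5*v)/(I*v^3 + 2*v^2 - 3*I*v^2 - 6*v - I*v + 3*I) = -v*(I*v + 5)/(v^2 - v*(3 + I) + 3*I)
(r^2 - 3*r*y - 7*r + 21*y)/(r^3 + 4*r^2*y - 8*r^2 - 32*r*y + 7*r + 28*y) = (r - 3*y)/(r^2 + 4*r*y - r - 4*y)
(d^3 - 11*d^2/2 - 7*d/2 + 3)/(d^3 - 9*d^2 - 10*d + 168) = (2*d^2 + d - 1)/(2*(d^2 - 3*d - 28))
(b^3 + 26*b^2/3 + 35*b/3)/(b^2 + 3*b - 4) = b*(3*b^2 + 26*b + 35)/(3*(b^2 + 3*b - 4))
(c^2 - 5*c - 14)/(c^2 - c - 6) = (c - 7)/(c - 3)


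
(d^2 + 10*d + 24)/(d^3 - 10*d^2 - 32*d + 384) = (d + 4)/(d^2 - 16*d + 64)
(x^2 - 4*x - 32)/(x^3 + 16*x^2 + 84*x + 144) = (x - 8)/(x^2 + 12*x + 36)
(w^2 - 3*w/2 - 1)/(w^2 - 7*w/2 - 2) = (w - 2)/(w - 4)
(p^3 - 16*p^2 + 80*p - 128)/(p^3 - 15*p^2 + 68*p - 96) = (p - 4)/(p - 3)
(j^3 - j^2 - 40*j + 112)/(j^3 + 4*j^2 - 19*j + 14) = (j^2 - 8*j + 16)/(j^2 - 3*j + 2)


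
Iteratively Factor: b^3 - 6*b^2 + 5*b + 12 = (b - 4)*(b^2 - 2*b - 3) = (b - 4)*(b + 1)*(b - 3)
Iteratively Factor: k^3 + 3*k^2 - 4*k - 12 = (k + 2)*(k^2 + k - 6) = (k - 2)*(k + 2)*(k + 3)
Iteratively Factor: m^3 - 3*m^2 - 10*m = (m)*(m^2 - 3*m - 10) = m*(m - 5)*(m + 2)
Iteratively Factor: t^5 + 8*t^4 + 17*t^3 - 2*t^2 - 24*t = (t + 2)*(t^4 + 6*t^3 + 5*t^2 - 12*t) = (t - 1)*(t + 2)*(t^3 + 7*t^2 + 12*t) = (t - 1)*(t + 2)*(t + 3)*(t^2 + 4*t) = t*(t - 1)*(t + 2)*(t + 3)*(t + 4)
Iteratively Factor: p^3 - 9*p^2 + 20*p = (p - 5)*(p^2 - 4*p) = p*(p - 5)*(p - 4)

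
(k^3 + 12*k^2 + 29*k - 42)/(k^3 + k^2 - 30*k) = (k^2 + 6*k - 7)/(k*(k - 5))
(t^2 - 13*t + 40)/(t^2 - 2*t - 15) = (t - 8)/(t + 3)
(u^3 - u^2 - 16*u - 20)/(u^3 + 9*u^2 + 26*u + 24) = (u^2 - 3*u - 10)/(u^2 + 7*u + 12)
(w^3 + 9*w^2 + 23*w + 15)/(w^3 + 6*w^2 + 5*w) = (w + 3)/w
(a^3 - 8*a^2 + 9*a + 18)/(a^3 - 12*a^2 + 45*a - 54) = (a + 1)/(a - 3)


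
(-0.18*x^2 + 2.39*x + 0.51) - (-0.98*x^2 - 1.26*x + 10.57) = 0.8*x^2 + 3.65*x - 10.06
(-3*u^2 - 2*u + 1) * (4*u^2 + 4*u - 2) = -12*u^4 - 20*u^3 + 2*u^2 + 8*u - 2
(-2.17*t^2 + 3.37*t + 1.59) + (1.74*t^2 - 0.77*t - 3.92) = -0.43*t^2 + 2.6*t - 2.33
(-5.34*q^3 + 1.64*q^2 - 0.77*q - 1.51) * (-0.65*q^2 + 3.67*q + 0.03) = 3.471*q^5 - 20.6638*q^4 + 6.3591*q^3 - 1.7952*q^2 - 5.5648*q - 0.0453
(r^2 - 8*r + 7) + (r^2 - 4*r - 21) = 2*r^2 - 12*r - 14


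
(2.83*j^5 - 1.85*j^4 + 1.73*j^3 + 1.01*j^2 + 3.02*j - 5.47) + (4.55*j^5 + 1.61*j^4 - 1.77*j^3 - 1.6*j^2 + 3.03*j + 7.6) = 7.38*j^5 - 0.24*j^4 - 0.04*j^3 - 0.59*j^2 + 6.05*j + 2.13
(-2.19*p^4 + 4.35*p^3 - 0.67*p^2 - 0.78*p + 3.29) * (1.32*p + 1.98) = -2.8908*p^5 + 1.4058*p^4 + 7.7286*p^3 - 2.3562*p^2 + 2.7984*p + 6.5142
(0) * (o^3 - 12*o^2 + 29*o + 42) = 0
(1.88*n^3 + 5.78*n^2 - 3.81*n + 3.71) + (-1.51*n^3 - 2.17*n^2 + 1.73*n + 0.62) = 0.37*n^3 + 3.61*n^2 - 2.08*n + 4.33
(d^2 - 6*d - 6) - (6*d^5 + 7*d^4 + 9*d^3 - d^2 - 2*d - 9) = -6*d^5 - 7*d^4 - 9*d^3 + 2*d^2 - 4*d + 3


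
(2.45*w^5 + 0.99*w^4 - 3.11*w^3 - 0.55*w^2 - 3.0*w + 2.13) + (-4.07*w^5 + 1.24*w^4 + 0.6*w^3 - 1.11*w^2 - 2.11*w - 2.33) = -1.62*w^5 + 2.23*w^4 - 2.51*w^3 - 1.66*w^2 - 5.11*w - 0.2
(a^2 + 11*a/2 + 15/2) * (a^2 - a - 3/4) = a^4 + 9*a^3/2 + 5*a^2/4 - 93*a/8 - 45/8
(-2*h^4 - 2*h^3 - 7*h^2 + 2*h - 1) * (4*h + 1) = -8*h^5 - 10*h^4 - 30*h^3 + h^2 - 2*h - 1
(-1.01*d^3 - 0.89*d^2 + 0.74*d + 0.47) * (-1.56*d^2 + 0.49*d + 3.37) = 1.5756*d^5 + 0.8935*d^4 - 4.9942*d^3 - 3.3699*d^2 + 2.7241*d + 1.5839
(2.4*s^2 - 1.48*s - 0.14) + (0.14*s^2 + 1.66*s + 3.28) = 2.54*s^2 + 0.18*s + 3.14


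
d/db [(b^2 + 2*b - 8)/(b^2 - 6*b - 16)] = 8*(-b^2 - 2*b - 10)/(b^4 - 12*b^3 + 4*b^2 + 192*b + 256)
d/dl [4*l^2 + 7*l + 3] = 8*l + 7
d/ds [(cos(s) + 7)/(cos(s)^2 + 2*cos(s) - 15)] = (cos(s)^2 + 14*cos(s) + 29)*sin(s)/(cos(s)^2 + 2*cos(s) - 15)^2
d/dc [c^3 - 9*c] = 3*c^2 - 9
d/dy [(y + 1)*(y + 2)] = 2*y + 3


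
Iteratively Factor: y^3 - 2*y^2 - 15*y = (y)*(y^2 - 2*y - 15) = y*(y - 5)*(y + 3)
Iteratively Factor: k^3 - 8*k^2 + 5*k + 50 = (k - 5)*(k^2 - 3*k - 10) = (k - 5)^2*(k + 2)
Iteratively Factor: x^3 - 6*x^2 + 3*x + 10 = (x + 1)*(x^2 - 7*x + 10) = (x - 5)*(x + 1)*(x - 2)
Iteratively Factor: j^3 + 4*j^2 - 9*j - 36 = (j + 4)*(j^2 - 9) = (j + 3)*(j + 4)*(j - 3)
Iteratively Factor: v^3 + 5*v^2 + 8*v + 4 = (v + 2)*(v^2 + 3*v + 2) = (v + 1)*(v + 2)*(v + 2)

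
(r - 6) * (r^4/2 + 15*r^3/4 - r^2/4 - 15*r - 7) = r^5/2 + 3*r^4/4 - 91*r^3/4 - 27*r^2/2 + 83*r + 42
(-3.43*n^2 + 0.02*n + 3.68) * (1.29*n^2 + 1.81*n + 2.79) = -4.4247*n^4 - 6.1825*n^3 - 4.7863*n^2 + 6.7166*n + 10.2672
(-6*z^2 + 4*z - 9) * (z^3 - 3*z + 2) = -6*z^5 + 4*z^4 + 9*z^3 - 24*z^2 + 35*z - 18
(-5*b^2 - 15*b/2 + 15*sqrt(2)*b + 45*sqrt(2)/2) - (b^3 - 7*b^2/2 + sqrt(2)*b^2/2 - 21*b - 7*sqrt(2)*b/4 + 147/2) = -b^3 - 3*b^2/2 - sqrt(2)*b^2/2 + 27*b/2 + 67*sqrt(2)*b/4 - 147/2 + 45*sqrt(2)/2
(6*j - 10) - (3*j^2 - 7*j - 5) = -3*j^2 + 13*j - 5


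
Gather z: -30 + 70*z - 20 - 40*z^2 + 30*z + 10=-40*z^2 + 100*z - 40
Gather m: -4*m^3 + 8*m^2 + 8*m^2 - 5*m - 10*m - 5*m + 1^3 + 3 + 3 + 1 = -4*m^3 + 16*m^2 - 20*m + 8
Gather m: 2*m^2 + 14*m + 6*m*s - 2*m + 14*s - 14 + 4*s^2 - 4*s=2*m^2 + m*(6*s + 12) + 4*s^2 + 10*s - 14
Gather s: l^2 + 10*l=l^2 + 10*l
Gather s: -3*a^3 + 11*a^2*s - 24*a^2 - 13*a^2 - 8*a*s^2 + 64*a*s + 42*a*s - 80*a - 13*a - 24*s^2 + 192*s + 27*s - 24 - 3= -3*a^3 - 37*a^2 - 93*a + s^2*(-8*a - 24) + s*(11*a^2 + 106*a + 219) - 27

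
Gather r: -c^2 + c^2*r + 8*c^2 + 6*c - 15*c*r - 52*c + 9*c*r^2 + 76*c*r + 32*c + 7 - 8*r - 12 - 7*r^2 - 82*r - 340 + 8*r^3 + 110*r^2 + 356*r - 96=7*c^2 - 14*c + 8*r^3 + r^2*(9*c + 103) + r*(c^2 + 61*c + 266) - 441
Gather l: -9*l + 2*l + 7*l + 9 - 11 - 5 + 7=0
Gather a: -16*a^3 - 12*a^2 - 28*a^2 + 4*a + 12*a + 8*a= -16*a^3 - 40*a^2 + 24*a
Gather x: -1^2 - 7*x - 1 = -7*x - 2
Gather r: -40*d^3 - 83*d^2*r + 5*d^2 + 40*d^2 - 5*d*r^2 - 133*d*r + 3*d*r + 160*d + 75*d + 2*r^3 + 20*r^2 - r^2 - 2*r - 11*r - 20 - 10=-40*d^3 + 45*d^2 + 235*d + 2*r^3 + r^2*(19 - 5*d) + r*(-83*d^2 - 130*d - 13) - 30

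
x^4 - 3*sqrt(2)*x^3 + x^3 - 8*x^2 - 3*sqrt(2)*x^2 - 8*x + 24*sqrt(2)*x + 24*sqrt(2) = (x + 1)*(x - 3*sqrt(2))*(x - 2*sqrt(2))*(x + 2*sqrt(2))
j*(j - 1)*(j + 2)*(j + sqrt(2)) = j^4 + j^3 + sqrt(2)*j^3 - 2*j^2 + sqrt(2)*j^2 - 2*sqrt(2)*j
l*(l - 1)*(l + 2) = l^3 + l^2 - 2*l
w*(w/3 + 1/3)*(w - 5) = w^3/3 - 4*w^2/3 - 5*w/3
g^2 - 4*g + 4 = (g - 2)^2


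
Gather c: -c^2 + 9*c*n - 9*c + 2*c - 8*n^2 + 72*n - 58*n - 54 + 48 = -c^2 + c*(9*n - 7) - 8*n^2 + 14*n - 6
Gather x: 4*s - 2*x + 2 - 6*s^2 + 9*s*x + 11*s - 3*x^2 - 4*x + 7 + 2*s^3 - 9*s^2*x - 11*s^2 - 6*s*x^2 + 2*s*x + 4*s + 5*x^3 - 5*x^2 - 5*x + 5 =2*s^3 - 17*s^2 + 19*s + 5*x^3 + x^2*(-6*s - 8) + x*(-9*s^2 + 11*s - 11) + 14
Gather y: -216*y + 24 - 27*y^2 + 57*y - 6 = -27*y^2 - 159*y + 18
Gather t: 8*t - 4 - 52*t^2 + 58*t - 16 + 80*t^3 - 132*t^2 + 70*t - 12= 80*t^3 - 184*t^2 + 136*t - 32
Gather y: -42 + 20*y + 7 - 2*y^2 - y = -2*y^2 + 19*y - 35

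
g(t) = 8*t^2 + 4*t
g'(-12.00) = -188.00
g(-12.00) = 1104.00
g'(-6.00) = -92.00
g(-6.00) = 264.00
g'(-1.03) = -12.48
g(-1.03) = 4.37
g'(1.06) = 20.96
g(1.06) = 13.23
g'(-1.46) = -19.36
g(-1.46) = 11.21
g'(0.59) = 13.44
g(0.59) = 5.14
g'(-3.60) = -53.60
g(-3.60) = 89.28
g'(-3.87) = -57.92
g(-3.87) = 104.34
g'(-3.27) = -48.32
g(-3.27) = 72.46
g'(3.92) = 66.72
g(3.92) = 138.61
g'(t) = 16*t + 4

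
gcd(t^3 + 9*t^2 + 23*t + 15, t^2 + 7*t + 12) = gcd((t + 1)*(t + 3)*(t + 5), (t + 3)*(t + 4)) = t + 3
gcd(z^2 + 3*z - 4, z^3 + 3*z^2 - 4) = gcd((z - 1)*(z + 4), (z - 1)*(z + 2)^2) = z - 1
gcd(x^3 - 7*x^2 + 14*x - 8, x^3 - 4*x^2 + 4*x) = x - 2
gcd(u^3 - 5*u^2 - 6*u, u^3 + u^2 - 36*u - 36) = u^2 - 5*u - 6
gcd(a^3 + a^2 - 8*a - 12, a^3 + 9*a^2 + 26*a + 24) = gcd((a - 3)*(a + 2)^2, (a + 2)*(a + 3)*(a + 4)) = a + 2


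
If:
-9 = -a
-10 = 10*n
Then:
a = 9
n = -1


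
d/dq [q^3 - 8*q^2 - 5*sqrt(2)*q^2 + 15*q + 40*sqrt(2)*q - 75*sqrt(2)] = 3*q^2 - 16*q - 10*sqrt(2)*q + 15 + 40*sqrt(2)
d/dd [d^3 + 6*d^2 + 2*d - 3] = 3*d^2 + 12*d + 2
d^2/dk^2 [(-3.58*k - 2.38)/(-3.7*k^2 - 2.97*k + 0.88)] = ((3.58*k + 2.38)*(7.4*k + 2.97)*(14.8*k + 5.94) - (79.476*k + 38.8772)*(3.7*k^2 + 2.97*k - 0.88))/(3.7*k^2 + 2.97*k - 0.88)^3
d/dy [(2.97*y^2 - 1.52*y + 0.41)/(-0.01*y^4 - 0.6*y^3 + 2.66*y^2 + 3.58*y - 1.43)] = (0.0594*y^5 + 1.7364*y^4 - 1.8076*y^3 + 15.4138*y^2 - 10.6754*y + 0.7058)/(0.0001*y^8 + 0.012*y^7 + 0.3068*y^6 - 3.2636*y^5 + 2.8082*y^4 + 20.7616*y^3 + 5.2088*y^2 - 10.2388*y + 2.0449)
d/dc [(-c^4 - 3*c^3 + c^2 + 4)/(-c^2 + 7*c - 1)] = 2*(c^5 - 9*c^4 - 19*c^3 + 8*c^2 + 3*c - 14)/(c^4 - 14*c^3 + 51*c^2 - 14*c + 1)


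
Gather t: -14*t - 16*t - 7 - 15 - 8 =-30*t - 30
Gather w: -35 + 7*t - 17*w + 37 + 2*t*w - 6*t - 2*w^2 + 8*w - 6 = t - 2*w^2 + w*(2*t - 9) - 4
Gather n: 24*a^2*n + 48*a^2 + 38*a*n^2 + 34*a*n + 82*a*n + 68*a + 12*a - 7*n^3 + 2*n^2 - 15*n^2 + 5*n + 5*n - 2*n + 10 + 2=48*a^2 + 80*a - 7*n^3 + n^2*(38*a - 13) + n*(24*a^2 + 116*a + 8) + 12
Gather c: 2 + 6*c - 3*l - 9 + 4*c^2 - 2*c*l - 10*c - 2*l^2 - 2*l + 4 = 4*c^2 + c*(-2*l - 4) - 2*l^2 - 5*l - 3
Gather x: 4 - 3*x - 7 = -3*x - 3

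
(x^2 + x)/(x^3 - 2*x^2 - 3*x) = 1/(x - 3)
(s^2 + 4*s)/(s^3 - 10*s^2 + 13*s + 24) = s*(s + 4)/(s^3 - 10*s^2 + 13*s + 24)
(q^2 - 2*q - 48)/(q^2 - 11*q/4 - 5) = 4*(-q^2 + 2*q + 48)/(-4*q^2 + 11*q + 20)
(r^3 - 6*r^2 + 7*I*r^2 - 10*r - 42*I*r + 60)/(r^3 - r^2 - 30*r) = (r^2 + 7*I*r - 10)/(r*(r + 5))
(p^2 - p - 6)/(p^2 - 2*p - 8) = (p - 3)/(p - 4)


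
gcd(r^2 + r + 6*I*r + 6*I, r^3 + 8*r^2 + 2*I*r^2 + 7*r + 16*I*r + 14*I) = r + 1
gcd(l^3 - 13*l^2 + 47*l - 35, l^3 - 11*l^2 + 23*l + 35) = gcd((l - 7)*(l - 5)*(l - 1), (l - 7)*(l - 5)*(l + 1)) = l^2 - 12*l + 35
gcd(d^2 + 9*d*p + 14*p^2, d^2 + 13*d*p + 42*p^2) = d + 7*p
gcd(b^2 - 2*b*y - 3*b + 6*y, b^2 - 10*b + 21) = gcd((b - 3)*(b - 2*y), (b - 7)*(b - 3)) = b - 3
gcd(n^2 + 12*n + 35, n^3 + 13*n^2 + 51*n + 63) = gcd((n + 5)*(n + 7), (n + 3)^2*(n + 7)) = n + 7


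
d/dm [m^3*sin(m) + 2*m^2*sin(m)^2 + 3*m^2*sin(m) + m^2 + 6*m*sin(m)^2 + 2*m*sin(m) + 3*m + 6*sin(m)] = m^3*cos(m) + 2*m^2*sin(2*m) + 3*sqrt(2)*m^2*sin(m + pi/4) + 6*m*sin(m) + 6*m*sin(2*m) + 2*m*cos(m) - 2*m*cos(2*m) + 4*m + 2*sin(m) + 6*cos(m) - 3*cos(2*m) + 6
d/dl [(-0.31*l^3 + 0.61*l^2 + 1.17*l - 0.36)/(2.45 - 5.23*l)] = (3.2426*l^3 - 5.4688*l^2 + 2.989*l + 0.9837)/(27.3529*l^2 - 25.627*l + 6.0025)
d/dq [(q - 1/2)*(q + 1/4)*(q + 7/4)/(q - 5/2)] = (16*q^3 - 48*q^2 - 60*q + 13)/(2*(4*q^2 - 20*q + 25))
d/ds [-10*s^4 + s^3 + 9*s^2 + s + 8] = -40*s^3 + 3*s^2 + 18*s + 1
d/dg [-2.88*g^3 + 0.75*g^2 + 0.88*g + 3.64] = -8.64*g^2 + 1.5*g + 0.88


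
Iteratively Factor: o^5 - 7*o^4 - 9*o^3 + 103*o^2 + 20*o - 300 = (o + 3)*(o^4 - 10*o^3 + 21*o^2 + 40*o - 100) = (o + 2)*(o + 3)*(o^3 - 12*o^2 + 45*o - 50) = (o - 2)*(o + 2)*(o + 3)*(o^2 - 10*o + 25) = (o - 5)*(o - 2)*(o + 2)*(o + 3)*(o - 5)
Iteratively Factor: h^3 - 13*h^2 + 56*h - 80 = (h - 4)*(h^2 - 9*h + 20) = (h - 4)^2*(h - 5)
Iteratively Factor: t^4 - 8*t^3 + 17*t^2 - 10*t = (t - 2)*(t^3 - 6*t^2 + 5*t) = t*(t - 2)*(t^2 - 6*t + 5) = t*(t - 2)*(t - 1)*(t - 5)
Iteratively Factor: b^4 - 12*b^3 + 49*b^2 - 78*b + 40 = (b - 1)*(b^3 - 11*b^2 + 38*b - 40) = (b - 2)*(b - 1)*(b^2 - 9*b + 20) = (b - 4)*(b - 2)*(b - 1)*(b - 5)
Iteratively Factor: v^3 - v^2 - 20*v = (v + 4)*(v^2 - 5*v) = v*(v + 4)*(v - 5)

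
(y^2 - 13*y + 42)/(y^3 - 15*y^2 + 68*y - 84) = 1/(y - 2)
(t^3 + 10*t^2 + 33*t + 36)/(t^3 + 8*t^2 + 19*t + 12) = (t + 3)/(t + 1)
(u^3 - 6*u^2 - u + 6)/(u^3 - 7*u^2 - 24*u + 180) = (u^2 - 1)/(u^2 - u - 30)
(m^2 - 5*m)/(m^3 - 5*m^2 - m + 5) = m/(m^2 - 1)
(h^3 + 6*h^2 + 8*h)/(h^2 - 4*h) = (h^2 + 6*h + 8)/(h - 4)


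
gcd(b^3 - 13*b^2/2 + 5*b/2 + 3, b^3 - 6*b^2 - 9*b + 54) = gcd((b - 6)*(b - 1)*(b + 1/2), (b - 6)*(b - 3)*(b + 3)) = b - 6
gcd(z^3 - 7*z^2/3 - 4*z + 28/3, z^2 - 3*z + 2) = z - 2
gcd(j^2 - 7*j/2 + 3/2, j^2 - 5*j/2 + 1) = j - 1/2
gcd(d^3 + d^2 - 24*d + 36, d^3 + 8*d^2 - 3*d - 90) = d^2 + 3*d - 18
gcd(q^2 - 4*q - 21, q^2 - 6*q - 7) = q - 7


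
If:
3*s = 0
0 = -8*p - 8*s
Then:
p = 0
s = 0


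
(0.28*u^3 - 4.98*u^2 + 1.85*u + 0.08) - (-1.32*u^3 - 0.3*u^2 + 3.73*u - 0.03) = 1.6*u^3 - 4.68*u^2 - 1.88*u + 0.11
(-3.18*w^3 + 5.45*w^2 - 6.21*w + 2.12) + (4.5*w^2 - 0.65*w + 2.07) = -3.18*w^3 + 9.95*w^2 - 6.86*w + 4.19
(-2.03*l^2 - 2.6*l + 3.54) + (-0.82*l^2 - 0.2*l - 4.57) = -2.85*l^2 - 2.8*l - 1.03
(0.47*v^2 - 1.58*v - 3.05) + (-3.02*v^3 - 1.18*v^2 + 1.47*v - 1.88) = -3.02*v^3 - 0.71*v^2 - 0.11*v - 4.93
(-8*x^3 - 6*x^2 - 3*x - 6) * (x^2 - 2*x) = -8*x^5 + 10*x^4 + 9*x^3 + 12*x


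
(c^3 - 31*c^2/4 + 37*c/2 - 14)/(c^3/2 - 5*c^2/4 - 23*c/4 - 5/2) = (-4*c^3 + 31*c^2 - 74*c + 56)/(-2*c^3 + 5*c^2 + 23*c + 10)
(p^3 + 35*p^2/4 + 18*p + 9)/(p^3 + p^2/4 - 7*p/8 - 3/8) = 2*(p^2 + 8*p + 12)/(2*p^2 - p - 1)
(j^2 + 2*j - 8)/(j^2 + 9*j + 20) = (j - 2)/(j + 5)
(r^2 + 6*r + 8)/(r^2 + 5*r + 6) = (r + 4)/(r + 3)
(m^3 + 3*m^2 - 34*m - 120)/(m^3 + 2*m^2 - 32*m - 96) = (m + 5)/(m + 4)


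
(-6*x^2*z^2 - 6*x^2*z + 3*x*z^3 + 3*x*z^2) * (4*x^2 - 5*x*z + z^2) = -24*x^4*z^2 - 24*x^4*z + 42*x^3*z^3 + 42*x^3*z^2 - 21*x^2*z^4 - 21*x^2*z^3 + 3*x*z^5 + 3*x*z^4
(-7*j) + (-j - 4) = -8*j - 4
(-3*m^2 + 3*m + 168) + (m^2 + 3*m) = -2*m^2 + 6*m + 168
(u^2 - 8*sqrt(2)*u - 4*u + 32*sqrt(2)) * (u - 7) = u^3 - 8*sqrt(2)*u^2 - 11*u^2 + 28*u + 88*sqrt(2)*u - 224*sqrt(2)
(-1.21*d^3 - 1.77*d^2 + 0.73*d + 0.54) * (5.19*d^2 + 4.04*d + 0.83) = -6.2799*d^5 - 14.0747*d^4 - 4.3664*d^3 + 4.2827*d^2 + 2.7875*d + 0.4482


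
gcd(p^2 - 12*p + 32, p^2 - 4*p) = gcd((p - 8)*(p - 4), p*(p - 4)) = p - 4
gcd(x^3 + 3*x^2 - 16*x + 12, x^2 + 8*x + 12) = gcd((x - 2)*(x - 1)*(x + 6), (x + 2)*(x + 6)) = x + 6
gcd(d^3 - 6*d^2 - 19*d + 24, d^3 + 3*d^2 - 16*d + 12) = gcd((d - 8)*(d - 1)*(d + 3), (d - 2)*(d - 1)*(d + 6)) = d - 1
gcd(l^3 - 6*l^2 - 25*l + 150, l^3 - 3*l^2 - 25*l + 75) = l^2 - 25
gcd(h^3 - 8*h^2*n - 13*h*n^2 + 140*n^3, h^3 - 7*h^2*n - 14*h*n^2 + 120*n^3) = h^2 - h*n - 20*n^2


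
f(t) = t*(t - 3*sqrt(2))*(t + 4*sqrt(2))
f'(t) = t*(t - 3*sqrt(2)) + t*(t + 4*sqrt(2)) + (t - 3*sqrt(2))*(t + 4*sqrt(2)) = 3*t^2 + 2*sqrt(2)*t - 24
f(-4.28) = 50.22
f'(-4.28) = 18.85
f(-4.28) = 50.22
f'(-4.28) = 18.85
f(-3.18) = 58.46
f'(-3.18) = -2.66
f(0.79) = -17.58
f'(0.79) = -19.89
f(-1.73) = 40.57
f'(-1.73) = -19.91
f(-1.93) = 44.40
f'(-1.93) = -18.28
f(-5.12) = 25.74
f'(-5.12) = 40.16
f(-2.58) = 54.16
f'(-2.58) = -11.33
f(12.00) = 1643.65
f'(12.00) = 441.94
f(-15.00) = -2696.80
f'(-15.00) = 608.57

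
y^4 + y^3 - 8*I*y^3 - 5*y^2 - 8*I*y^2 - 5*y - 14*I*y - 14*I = (y + 1)*(y - 7*I)*(y - 2*I)*(y + I)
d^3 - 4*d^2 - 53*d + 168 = (d - 8)*(d - 3)*(d + 7)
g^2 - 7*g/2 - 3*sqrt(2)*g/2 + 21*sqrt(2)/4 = (g - 7/2)*(g - 3*sqrt(2)/2)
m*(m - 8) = m^2 - 8*m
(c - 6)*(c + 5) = c^2 - c - 30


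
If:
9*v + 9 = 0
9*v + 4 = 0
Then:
No Solution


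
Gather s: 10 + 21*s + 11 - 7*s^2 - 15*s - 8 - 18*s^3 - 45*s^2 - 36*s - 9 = -18*s^3 - 52*s^2 - 30*s + 4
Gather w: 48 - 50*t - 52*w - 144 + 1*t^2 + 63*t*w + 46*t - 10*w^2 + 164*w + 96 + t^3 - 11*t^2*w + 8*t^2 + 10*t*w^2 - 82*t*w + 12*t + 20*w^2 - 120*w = t^3 + 9*t^2 + 8*t + w^2*(10*t + 10) + w*(-11*t^2 - 19*t - 8)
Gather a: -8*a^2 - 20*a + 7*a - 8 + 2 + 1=-8*a^2 - 13*a - 5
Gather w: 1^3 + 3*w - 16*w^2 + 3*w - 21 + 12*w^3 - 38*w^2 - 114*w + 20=12*w^3 - 54*w^2 - 108*w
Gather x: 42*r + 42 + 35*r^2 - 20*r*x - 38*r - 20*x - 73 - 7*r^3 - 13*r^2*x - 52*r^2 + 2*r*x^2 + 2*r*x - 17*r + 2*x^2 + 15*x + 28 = -7*r^3 - 17*r^2 - 13*r + x^2*(2*r + 2) + x*(-13*r^2 - 18*r - 5) - 3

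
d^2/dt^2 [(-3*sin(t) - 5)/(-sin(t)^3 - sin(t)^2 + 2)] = (-12*sin(t)^7 - 54*sin(t)^6 - 40*sin(t)^5 - 20*sin(t)^4 - 40*sin(t)^3 + 62*sin(t)^2 + 84*sin(t) + 20)/(sin(t)^3 + sin(t)^2 - 2)^3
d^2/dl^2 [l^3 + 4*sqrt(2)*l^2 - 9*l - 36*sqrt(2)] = 6*l + 8*sqrt(2)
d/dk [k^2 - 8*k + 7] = 2*k - 8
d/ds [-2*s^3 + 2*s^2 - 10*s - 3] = -6*s^2 + 4*s - 10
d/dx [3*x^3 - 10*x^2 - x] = 9*x^2 - 20*x - 1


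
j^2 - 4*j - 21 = (j - 7)*(j + 3)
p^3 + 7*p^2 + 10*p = p*(p + 2)*(p + 5)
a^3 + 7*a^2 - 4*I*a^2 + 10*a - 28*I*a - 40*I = (a + 2)*(a + 5)*(a - 4*I)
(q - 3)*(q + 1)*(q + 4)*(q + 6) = q^4 + 8*q^3 + q^2 - 78*q - 72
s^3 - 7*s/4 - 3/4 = (s - 3/2)*(s + 1/2)*(s + 1)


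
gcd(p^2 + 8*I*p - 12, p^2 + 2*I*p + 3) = 1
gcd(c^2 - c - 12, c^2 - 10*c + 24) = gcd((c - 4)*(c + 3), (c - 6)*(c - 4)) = c - 4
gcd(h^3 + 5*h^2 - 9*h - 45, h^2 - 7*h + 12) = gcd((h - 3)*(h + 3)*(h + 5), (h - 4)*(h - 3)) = h - 3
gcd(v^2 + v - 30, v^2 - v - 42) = v + 6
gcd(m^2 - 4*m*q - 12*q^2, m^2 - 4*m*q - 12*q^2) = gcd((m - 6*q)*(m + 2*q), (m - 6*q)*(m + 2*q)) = -m^2 + 4*m*q + 12*q^2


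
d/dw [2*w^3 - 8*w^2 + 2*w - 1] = 6*w^2 - 16*w + 2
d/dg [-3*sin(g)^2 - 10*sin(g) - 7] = -2*(3*sin(g) + 5)*cos(g)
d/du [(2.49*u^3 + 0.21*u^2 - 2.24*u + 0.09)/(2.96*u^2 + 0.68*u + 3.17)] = (7.3704*u^4 + 3.3864*u^3 + 30.4531*u^2 + 0.7986*u - 7.162)/(8.7616*u^4 + 4.0256*u^3 + 19.2288*u^2 + 4.3112*u + 10.0489)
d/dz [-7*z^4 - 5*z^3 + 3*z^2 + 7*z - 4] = -28*z^3 - 15*z^2 + 6*z + 7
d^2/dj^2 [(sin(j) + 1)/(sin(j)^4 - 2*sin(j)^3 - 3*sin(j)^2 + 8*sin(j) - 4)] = 3*(-3*sin(j)^6 - 7*sin(j)^5 + 4*sin(j)^4 + 44*sin(j)^3 + 22*sin(j)^2 - 64*sin(j) - 56)/((sin(j) - 2)^3*(sin(j) - 1)^3*(sin(j) + 2)^3)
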